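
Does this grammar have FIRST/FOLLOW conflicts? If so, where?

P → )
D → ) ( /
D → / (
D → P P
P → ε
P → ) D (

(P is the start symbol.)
Nullable non-terminals: D, P.
FIRST sets used below: FIRST(P) = { ')', ε }

D: nullable alternative(s) D → P P; FOLLOW(D) = { '(' }
  D → ) ( /: FIRST \ {ε} = { ')' } — disjoint from FOLLOW(D)
  D → / (: FIRST \ {ε} = { '/' } — disjoint from FOLLOW(D)
  D → P P: FIRST \ {ε} = { ')' } — this is the only nullable alternative, skip

P: nullable alternative(s) P → ε; FOLLOW(P) = { $, '(', ')' }
  P → ): FIRST \ {ε} = { ')' } — overlaps FOLLOW(P) on { ')' }: CONFLICT
  P → ε: FIRST \ {ε} = { } — this is the only nullable alternative, skip
  P → ) D (: FIRST \ {ε} = { ')' } — overlaps FOLLOW(P) on { ')' }: CONFLICT

So the grammar has 2 FIRST/FOLLOW conflicts (marked CONFLICT above).

Answer: Yes. P → ')' with FOLLOW(P) on { ')' }; P → ')' D '(' with FOLLOW(P) on { ')' }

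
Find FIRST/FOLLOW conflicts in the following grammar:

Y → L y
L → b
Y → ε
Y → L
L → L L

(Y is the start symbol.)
No FIRST/FOLLOW conflicts.

A FIRST/FOLLOW conflict occurs when a non-terminal N has a nullable alternative N → β (β ⇒* ε) and another alternative N → α with FIRST(α) ∩ FOLLOW(N) ≠ ∅: on such a lookahead the parser cannot decide between expanding α and letting N vanish via β.

Nullable non-terminals: Y.
FIRST sets used below: FIRST(L) = { 'b' }

Y: nullable alternative(s) Y → ε; FOLLOW(Y) = { $ }
  Y → L y: FIRST \ {ε} = { 'b' } — disjoint from FOLLOW(Y)
  Y → ε: FIRST \ {ε} = { } — this is the only nullable alternative, skip
  Y → L: FIRST \ {ε} = { 'b' } — disjoint from FOLLOW(Y)

L has no nullable alternative, so no FIRST/FOLLOW check is needed there.

No FIRST/FOLLOW conflicts found.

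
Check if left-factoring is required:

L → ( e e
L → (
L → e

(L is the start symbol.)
Yes, L has productions with common prefix '('

Left-factoring is needed when two productions for the same non-terminal
share a common prefix on the right-hand side.

Productions for L:
  L → ( e e
  L → (
  L → e

Found common prefix '(' in productions for L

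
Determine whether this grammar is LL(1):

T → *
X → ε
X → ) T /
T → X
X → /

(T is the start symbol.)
No. Predict set conflict for X: { '/' }

A grammar is LL(1) if for each non-terminal N with multiple productions, the predict sets of those productions are pairwise disjoint, where PREDICT(N → α) = (FIRST(α) \ {ε}) ∪ (FOLLOW(N) if α ⇒* ε).

Relevant sets:
  FIRST(X) = { ')', '/', ε }
  FOLLOW(T) = { $, '/' }
  FOLLOW(X) = { $, '/' }

For T:
  PREDICT(T → '*') = { '*' }
  PREDICT(T → X) = { $, ')', '/' }
For X:
  PREDICT(X → ε) = { $, '/' }
  PREDICT(X → ')' T '/') = { ')' }
  PREDICT(X → '/') = { '/' }

Conflict found: Predict set conflict for X: { '/' }
The grammar is NOT LL(1).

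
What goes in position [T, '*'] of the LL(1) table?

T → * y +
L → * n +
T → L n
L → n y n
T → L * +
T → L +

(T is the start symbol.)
T → * y +, T → L n, T → L * +, T → L +

To find M[T, '*'], we find productions for T where '*' is in the predict set (PREDICT(N → α) = (FIRST(α) \ {ε}) ∪ (FOLLOW(N) if α ⇒* ε)).

Relevant sets:
  FIRST(L) = { '*', 'n' }

T → * y +: PREDICT = { '*' }
  '*' is in predict set, so this production goes in M[T, '*']
T → L n: PREDICT = { '*', 'n' }
  '*' is in predict set, so this production goes in M[T, '*']
T → L * +: PREDICT = { '*', 'n' }
  '*' is in predict set, so this production goes in M[T, '*']
T → L +: PREDICT = { '*', 'n' }
  '*' is in predict set, so this production goes in M[T, '*']

M[T, '*'] = T → * y +, T → L n, T → L * +, T → L +  (a multiply-defined cell — the grammar is not LL(1))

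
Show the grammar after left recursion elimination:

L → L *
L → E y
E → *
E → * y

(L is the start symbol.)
L is directly left-recursive. The standard transformation for
  A → A α₁ | ... | A α_m | β₁ | ... | β_n
is
  A  → β₁ A' | ... | β_n A'
  A' → α₁ A' | ... | α_m A' | ε

L → E y becomes L → E y L'
L → L * becomes L' → * L'
Add L' → ε

Productions for other non-terminals are unchanged:
  E → *
  E → * y

Resulting grammar:
L → E y L'
L' → * L'
L' → ε
E → *
E → * y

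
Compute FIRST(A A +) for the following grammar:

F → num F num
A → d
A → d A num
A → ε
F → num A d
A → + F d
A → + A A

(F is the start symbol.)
{ '+', 'd' }

FIRST sets of the non-terminals involved (from the grammar, by fixed-point iteration):
  FIRST(A) = { '+', 'd', ε }

To compute FIRST(A A +), process the symbols left to right:
Symbol A is a non-terminal. Add FIRST(A) \ {ε} = { '+', 'd' }
A is nullable (ε ∈ FIRST(A)), continue to the next symbol.
Symbol A is a non-terminal. Add FIRST(A) \ {ε} = { '+', 'd' }
A is nullable (ε ∈ FIRST(A)), continue to the next symbol.
Symbol + is a terminal. Add '+' and stop.
FIRST(A A +) = { '+', 'd' }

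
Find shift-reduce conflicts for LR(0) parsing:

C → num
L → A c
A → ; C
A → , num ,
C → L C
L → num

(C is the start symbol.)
A shift-reduce conflict occurs when an LR(0) state has both:
  - a complete (reduce) item [A → α .] (dot at the end), and
  - a shift item [B → β . c γ] (dot before a terminal).

Augment with C' → C and build the canonical LR(0) collection (I0 = CLOSURE({[C' → . C]}), then GOTO on every symbol after a dot until no new states appear). It has 12 states:
  I0: { [A → . , num ,], [A → . ; C], [C → . L C], [C → . num], [C' → . C], [L → . A c], [L → . num] }  — shift
  I1: { [A → , . num ,] }  — shift
  I2: { [A → . , num ,], [A → . ; C], [A → ; . C], [C → . L C], [C → . num], [L → . A c], [L → . num] }  — shift
  I3: { [L → A . c] }  — shift
  I4: { [C' → C .] }  — accept
  I5: { [A → . , num ,], [A → . ; C], [C → . L C], [C → . num], [C → L . C], [L → . A c], [L → . num] }  — shift
  I6: { [C → num .], [L → num .] }  — 2 reduces
  I7: { [C → L C .] }  — reduce
  I8: { [L → A c .] }  — reduce
  I9: { [A → ; C .] }  — reduce
  I10: { [A → , num . ,] }  — shift
  I11: { [A → , num , .] }  — reduce

No state contains both a complete item and a shift item.

Answer: No shift-reduce conflicts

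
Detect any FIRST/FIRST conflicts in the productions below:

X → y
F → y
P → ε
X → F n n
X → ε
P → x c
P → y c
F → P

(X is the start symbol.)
FIRST sets of the non-terminals at (or reachable through a nullable prefix from) the front of some alternative:
  FIRST(F) = { 'x', 'y', ε }
  FIRST(P) = { 'x', 'y', ε }

Productions for X:
  X → y: FIRST = { 'y' }
  X → F n n: FIRST = { 'n', 'x', 'y' }
  X → ε: FIRST = { ε }
Productions for F:
  F → y: FIRST = { 'y' }
  F → P: FIRST = { 'x', 'y', ε }
Productions for P:
  P → ε: FIRST = { ε }
  P → x c: FIRST = { 'x' }
  P → y c: FIRST = { 'y' }

Conflict for X: X → y and X → F n n
  Overlap: { 'y' }
Conflict for F: F → y and F → P
  Overlap: { 'y' }

Answer: Yes. X → y / X → F n n on { 'y' }; F → y / F → P on { 'y' }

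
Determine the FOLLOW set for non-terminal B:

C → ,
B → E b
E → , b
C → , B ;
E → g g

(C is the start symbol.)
To compute FOLLOW(B), find every occurrence of B on a right-hand side N → α B β: add FIRST(β) \ {ε}, and if β is empty or nullable also add FOLLOW(N). Iterate to a fixed point.

In C → , B ;: B is followed by ';', add FIRST(';') \ {ε} = { ';' }

Taking the union: FOLLOW(B) = { ';' }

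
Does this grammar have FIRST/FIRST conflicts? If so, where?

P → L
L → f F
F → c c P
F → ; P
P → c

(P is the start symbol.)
FIRST sets of the non-terminals at (or reachable through a nullable prefix from) the front of some alternative:
  FIRST(L) = { 'f' }

Productions for P:
  P → L: FIRST = { 'f' }
  P → c: FIRST = { 'c' }
Productions for F:
  F → c c P: FIRST = { 'c' }
  F → ; P: FIRST = { ';' }
L has only one production, so no FIRST/FIRST conflict is possible there.

All alternatives of each non-terminal have pairwise disjoint FIRST sets.

Answer: No FIRST/FIRST conflicts.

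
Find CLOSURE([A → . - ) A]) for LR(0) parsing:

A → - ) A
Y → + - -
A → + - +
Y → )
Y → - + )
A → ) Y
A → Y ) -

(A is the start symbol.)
To compute CLOSURE, for each item [A → α.Bβ] where B is a non-terminal, add [B → .γ] for all productions B → γ; repeat for the newly added items until nothing changes.

Start with: [A → . - ) A]
The dot precedes the terminal '-', so nothing is added.

CLOSURE = { [A → . - ) A] }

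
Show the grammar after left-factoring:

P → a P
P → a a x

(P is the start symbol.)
P → a P'
P' → P
P' → a x

Left-factoring transforms A → αβ₁ | αβ₂ into A → αA' and A' → β₁ | β₂
(α is the longest common prefix among the alternatives). Repeat until
no nonterminal has two alternatives with a common prefix.

Round 1: P has alternatives sharing prefix 'a'. Introduce P': P → a P'
  Add: P' → P
  Add: P' → a x

No remaining common prefixes — done.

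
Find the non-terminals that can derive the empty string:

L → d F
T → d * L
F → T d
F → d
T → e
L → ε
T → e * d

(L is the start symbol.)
{ 'L' }

A non-terminal is nullable if it can derive ε (the empty string): either it has an ε-production, or it has a production whose right-hand side consists entirely of nullable non-terminals.

ε-productions: L → ε
So L is immediately nullable.
No further non-terminal can be added: every production for the remaining non-terminals contains a terminal or a non-nullable non-terminal.
Nullable = { 'L' }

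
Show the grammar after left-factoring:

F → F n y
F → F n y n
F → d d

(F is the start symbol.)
F → F n y F'
F' → ε
F' → n
F → d d

Left-factoring transforms A → αβ₁ | αβ₂ into A → αA' and A' → β₁ | β₂
(α is the longest common prefix among the alternatives). Repeat until
no nonterminal has two alternatives with a common prefix.

Round 1: F has alternatives sharing prefix 'F n y'. Introduce F': F → F n y F'
  Add: F' → ε
  Add: F' → n

No remaining common prefixes — done.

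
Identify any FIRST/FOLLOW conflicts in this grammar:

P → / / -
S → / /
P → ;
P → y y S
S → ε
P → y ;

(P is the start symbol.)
A FIRST/FOLLOW conflict occurs when a non-terminal N has a nullable alternative N → β (β ⇒* ε) and another alternative N → α with FIRST(α) ∩ FOLLOW(N) ≠ ∅: on such a lookahead the parser cannot decide between expanding α and letting N vanish via β.

Nullable non-terminals: S.

S: nullable alternative(s) S → ε; FOLLOW(S) = { $ }
  S → / /: FIRST \ {ε} = { '/' } — disjoint from FOLLOW(S)
  S → ε: FIRST \ {ε} = { } — this is the only nullable alternative, skip

P has no nullable alternative, so no FIRST/FOLLOW check is needed there.

No FIRST/FOLLOW conflicts found.

Answer: No FIRST/FOLLOW conflicts.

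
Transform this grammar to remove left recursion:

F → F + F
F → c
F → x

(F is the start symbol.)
F is directly left-recursive. The standard transformation for
  A → A α₁ | ... | A α_m | β₁ | ... | β_n
is
  A  → β₁ A' | ... | β_n A'
  A' → α₁ A' | ... | α_m A' | ε

F → c becomes F → c F'
F → x becomes F → x F'
F → F + F becomes F' → + F F'
Add F' → ε

Resulting grammar:
F → c F'
F → x F'
F' → + F F'
F' → ε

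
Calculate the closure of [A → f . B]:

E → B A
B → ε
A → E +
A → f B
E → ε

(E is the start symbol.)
{ [A → f . B], [B → .] }

Start with: [A → f . B]
  [A → f . B] has the dot before B: add [B → .]
No further items can be added.

CLOSURE = { [A → f . B], [B → .] }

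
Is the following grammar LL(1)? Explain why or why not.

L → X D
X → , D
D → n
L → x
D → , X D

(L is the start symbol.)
Yes, the grammar is LL(1).

Relevant sets:
  FIRST(X) = { ',' }

For L:
  PREDICT(L → X D) = { ',' }
  PREDICT(L → x) = { 'x' }
For D:
  PREDICT(D → n) = { 'n' }
  PREDICT(D → ',' X D) = { ',' }
X has a single production, so nothing to check there.

All predict sets are disjoint. The grammar IS LL(1).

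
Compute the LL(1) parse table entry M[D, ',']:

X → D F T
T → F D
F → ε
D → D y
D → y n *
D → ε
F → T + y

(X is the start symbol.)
Empty (error entry)

To find M[D, ','], we find productions for D where ',' is in the predict set (PREDICT(N → α) = (FIRST(α) \ {ε}) ∪ (FOLLOW(N) if α ⇒* ε)).

Relevant sets:
  FIRST(D) = { 'y', ε }
  FOLLOW(D) = { $, '+', 'y' }

D → D y: PREDICT = { 'y' }
D → y n *: PREDICT = { 'y' }
D → ε: PREDICT = { $, '+', 'y' }

M[D, ','] is empty (no production applies)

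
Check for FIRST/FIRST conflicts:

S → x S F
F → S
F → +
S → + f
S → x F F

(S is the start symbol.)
FIRST sets of the non-terminals at (or reachable through a nullable prefix from) the front of some alternative:
  FIRST(S) = { '+', 'x' }

Productions for S:
  S → x S F: FIRST = { 'x' }
  S → + f: FIRST = { '+' }
  S → x F F: FIRST = { 'x' }
Productions for F:
  F → S: FIRST = { '+', 'x' }
  F → +: FIRST = { '+' }

Conflict for S: S → x S F and S → x F F
  Overlap: { 'x' }
Conflict for F: F → S and F → +
  Overlap: { '+' }

Answer: Yes. S → x S F / S → x F F on { 'x' }; F → S / F → '+' on { '+' }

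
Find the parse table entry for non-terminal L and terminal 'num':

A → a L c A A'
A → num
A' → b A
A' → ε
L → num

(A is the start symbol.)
L → num

To find M[L, 'num'], we find productions for L where 'num' is in the predict set (PREDICT(N → α) = (FIRST(α) \ {ε}) ∪ (FOLLOW(N) if α ⇒* ε)).

L → num: PREDICT = { 'num' }
  'num' is in predict set, so this production goes in M[L, 'num']

M[L, 'num'] = L → num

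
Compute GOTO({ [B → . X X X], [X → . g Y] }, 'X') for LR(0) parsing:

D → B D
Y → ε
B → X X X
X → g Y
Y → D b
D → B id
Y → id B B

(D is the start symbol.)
{ [B → X . X X], [X → . g Y] }

GOTO(I, 'X') = CLOSURE({ [A → αX.β] : [A → α.Xβ] ∈ I, X = 'X' })

Items with dot before 'X', with the dot advanced:
  [B → . X X X] → [B → X . X X]
Closure of the advanced items:
  [B → X . X X] has the dot before X: add [X → . g Y]

GOTO = { [B → X . X X], [X → . g Y] }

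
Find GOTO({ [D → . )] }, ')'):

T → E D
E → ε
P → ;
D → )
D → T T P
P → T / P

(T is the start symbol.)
{ [D → ) .] }

GOTO(I, ')') = CLOSURE({ [A → αX.β] : [A → α.Xβ] ∈ I, X = ')' })

Items with dot before ')', with the dot advanced:
  [D → . )] → [D → ) .]
Closure adds nothing (no advanced item has the dot before a non-terminal).

GOTO = { [D → ) .] }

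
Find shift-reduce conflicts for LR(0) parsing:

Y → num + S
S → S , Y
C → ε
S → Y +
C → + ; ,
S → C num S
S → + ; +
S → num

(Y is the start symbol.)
Yes — I3: [C → .] vs [C → . + ; ,]; I6: [Y → num + S .] vs [S → S . , Y]; I8: [S → num .] vs [Y → num . + S]; I12: [C → .] vs [C → . + ; ,]; I13: [S → C num S .] vs [S → S . , Y]

A shift-reduce conflict occurs when an LR(0) state has both:
  - a complete (reduce) item [A → α .] (dot at the end), and
  - a shift item [B → β . c γ] (dot before a terminal).

Augment with Y' → Y and build the canonical LR(0) collection (I0 = CLOSURE({[Y' → . Y]}), then GOTO on every symbol after a dot until no new states appear). It has 17 states:
  I0: { [Y → . num + S], [Y' → . Y] }  — shift
  I1: { [Y' → Y .] }  — accept
  I2: { [Y → num . + S] }  — shift
  I3: { [C → . + ; ,], [C → .], [S → . + ; +], [S → . C num S], [S → . S , Y], [S → . Y +], [S → . num], [Y → . num + S], [Y → num + . S] }  — shift, reduce
  I4: { [C → + . ; ,], [S → + . ; +] }  — shift
  I5: { [S → C . num S] }  — shift
  I6: { [S → S . , Y], [Y → num + S .] }  — shift, reduce
  I7: { [S → Y . +] }  — shift
  I8: { [S → num .], [Y → num . + S] }  — shift, reduce
  I9: { [S → Y + .] }  — reduce
  I10: { [S → S , . Y], [Y → . num + S] }  — shift
  I11: { [S → S , Y .] }  — reduce
  I12: { [C → . + ; ,], [C → .], [S → . + ; +], [S → . C num S], [S → . S , Y], [S → . Y +], [S → . num], [S → C num . S], [Y → . num + S] }  — shift, reduce
  I13: { [S → C num S .], [S → S . , Y] }  — shift, reduce
  I14: { [C → + ; . ,], [S → + ; . +] }  — shift
  I15: { [S → + ; + .] }  — reduce
  I16: { [C → + ; , .] }  — reduce

I3 contains reduce item [C → .] and shift items [C → . + ; ,], [S → . + ; +], [S → . num], [Y → . num + S] — shift-reduce conflict.
I6 contains reduce item [Y → num + S .] and shift item [S → S . , Y] — shift-reduce conflict.
I8 contains reduce item [S → num .] and shift item [Y → num . + S] — shift-reduce conflict.
I12 contains reduce item [C → .] and shift items [C → . + ; ,], [S → . + ; +], [S → . num], [Y → . num + S] — shift-reduce conflict.
I13 contains reduce item [S → C num S .] and shift item [S → S . , Y] — shift-reduce conflict.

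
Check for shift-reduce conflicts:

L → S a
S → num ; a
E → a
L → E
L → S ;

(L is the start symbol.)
Augment with L' → L and build the canonical LR(0) collection (I0 = CLOSURE({[L' → . L]}), then GOTO on every symbol after a dot until no new states appear). It has 10 states:
  I0: { [E → . a], [L → . E], [L → . S ;], [L → . S a], [L' → . L], [S → . num ; a] }  — shift
  I1: { [L → E .] }  — reduce
  I2: { [L' → L .] }  — accept
  I3: { [L → S . ;], [L → S . a] }  — shift
  I4: { [E → a .] }  — reduce
  I5: { [S → num . ; a] }  — shift
  I6: { [S → num ; . a] }  — shift
  I7: { [S → num ; a .] }  — reduce
  I8: { [L → S ; .] }  — reduce
  I9: { [L → S a .] }  — reduce

No state contains both a complete item and a shift item.

Answer: No shift-reduce conflicts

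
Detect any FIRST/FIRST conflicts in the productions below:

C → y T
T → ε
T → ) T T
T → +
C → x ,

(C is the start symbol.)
Productions for C:
  C → y T: FIRST = { 'y' }
  C → x ,: FIRST = { 'x' }
Productions for T:
  T → ε: FIRST = { ε }
  T → ) T T: FIRST = { ')' }
  T → +: FIRST = { '+' }

All alternatives of each non-terminal have pairwise disjoint FIRST sets.

Answer: No FIRST/FIRST conflicts.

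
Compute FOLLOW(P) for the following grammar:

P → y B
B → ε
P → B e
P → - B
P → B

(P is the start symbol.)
{ $ }

To compute FOLLOW(P), find every occurrence of P on a right-hand side N → α P β: add FIRST(β) \ {ε}, and if β is empty or nullable also add FOLLOW(N). Iterate to a fixed point.

P is the start symbol, so $ ∈ FOLLOW(P).
P does not occur on any right-hand side.

Taking the union: FOLLOW(P) = { $ }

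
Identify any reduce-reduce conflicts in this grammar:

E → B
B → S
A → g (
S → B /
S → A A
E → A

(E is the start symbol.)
A reduce-reduce conflict occurs when an LR(0) state has two complete items [A → α .] and [B → β .] — both call for a reduction, and with no lookahead the parser cannot choose between them.

Augment with E' → E and build the canonical LR(0) collection (I0 = CLOSURE({[E' → . E]}), then GOTO on every symbol after a dot until no new states appear). It has 9 states:
  I0: { [A → . g (], [B → . S], [E → . A], [E → . B], [E' → . E], [S → . A A], [S → . B /] }  — shift
  I1: { [A → . g (], [E → A .], [S → A . A] }  — shift, reduce
  I2: { [E → B .], [S → B . /] }  — shift, reduce
  I3: { [E' → E .] }  — accept
  I4: { [B → S .] }  — reduce
  I5: { [A → g . (] }  — shift
  I6: { [A → g ( .] }  — reduce
  I7: { [S → B / .] }  — reduce
  I8: { [S → A A .] }  — reduce

No state contains more than one complete item.

Answer: No reduce-reduce conflicts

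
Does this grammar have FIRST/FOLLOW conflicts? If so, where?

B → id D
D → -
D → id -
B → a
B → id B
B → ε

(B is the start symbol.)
A FIRST/FOLLOW conflict occurs when a non-terminal N has a nullable alternative N → β (β ⇒* ε) and another alternative N → α with FIRST(α) ∩ FOLLOW(N) ≠ ∅: on such a lookahead the parser cannot decide between expanding α and letting N vanish via β.

Nullable non-terminals: B.

B: nullable alternative(s) B → ε; FOLLOW(B) = { $ }
  B → id D: FIRST \ {ε} = { 'id' } — disjoint from FOLLOW(B)
  B → a: FIRST \ {ε} = { 'a' } — disjoint from FOLLOW(B)
  B → id B: FIRST \ {ε} = { 'id' } — disjoint from FOLLOW(B)
  B → ε: FIRST \ {ε} = { } — this is the only nullable alternative, skip

D has no nullable alternative, so no FIRST/FOLLOW check is needed there.

No FIRST/FOLLOW conflicts found.

Answer: No FIRST/FOLLOW conflicts.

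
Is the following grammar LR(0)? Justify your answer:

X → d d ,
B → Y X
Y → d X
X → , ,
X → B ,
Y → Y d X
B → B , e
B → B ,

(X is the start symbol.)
A grammar is LR(0) if no state in the canonical LR(0) collection has:
  - both a shift item (dot before a terminal) and a complete item (shift-reduce conflict), or
  - two or more complete items (reduce-reduce conflict; the accept item [X' → X .] counts as a complete item here).

Augment with X' → X and build the canonical LR(0) collection (I0 = CLOSURE({[X' → . X]}), then GOTO on every symbol after a dot until no new states appear). It has 15 states:
  I0: { [B → . B , e], [B → . B ,], [B → . Y X], [X → . , ,], [X → . B ,], [X → . d d ,], [X' → . X], [Y → . Y d X], [Y → . d X] }  — shift
  I1: { [X → , . ,] }  — shift
  I2: { [B → B . , e], [B → B . ,], [X → B . ,] }  — shift
  I3: { [X' → X .] }  — accept
  I4: { [B → . B , e], [B → . B ,], [B → . Y X], [B → Y . X], [X → . , ,], [X → . B ,], [X → . d d ,], [Y → . Y d X], [Y → . d X], [Y → Y . d X] }  — shift
  I5: { [B → . B , e], [B → . B ,], [B → . Y X], [X → . , ,], [X → . B ,], [X → . d d ,], [X → d . d ,], [Y → . Y d X], [Y → . d X], [Y → d . X] }  — shift
  I6: { [Y → d X .] }  — reduce
  I7: { [B → . B , e], [B → . B ,], [B → . Y X], [X → . , ,], [X → . B ,], [X → . d d ,], [X → d . d ,], [X → d d . ,], [Y → . Y d X], [Y → . d X], [Y → d . X] }  — shift
  I8: { [X → , . ,], [X → d d , .] }  — shift, reduce
  I9: { [X → , , .] }  — reduce
  I10: { [B → Y X .] }  — reduce
  I11: { [B → . B , e], [B → . B ,], [B → . Y X], [X → . , ,], [X → . B ,], [X → . d d ,], [X → d . d ,], [Y → . Y d X], [Y → . d X], [Y → Y d . X], [Y → d . X] }  — shift
  I12: { [Y → Y d X .], [Y → d X .] }  — 2 reduces
  I13: { [B → B , . e], [B → B , .], [X → B , .] }  — shift, 2 reduces
  I14: { [B → B , e .] }  — reduce

Conflict in state I8:
  Shift-reduce conflict between [X → d d , .] and [X → , . ,]
So the grammar is NOT LR(0).

Answer: No. Shift-reduce conflict between [X → d d , .] and [X → , . ,]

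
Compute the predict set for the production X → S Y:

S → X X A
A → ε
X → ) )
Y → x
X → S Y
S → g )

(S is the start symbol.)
{ ')', 'g' }

PREDICT(X → S Y) = (FIRST(RHS) \ {ε}) ∪ (FOLLOW(X) if ε ∈ FIRST(RHS), i.e. RHS ⇒* ε)
FIRST(S) = { ')', 'g' }
FIRST(S Y) = { ')', 'g' }
ε ∉ FIRST(S Y), so FOLLOW(X) is not added.
PREDICT(X → S Y) = { ')', 'g' }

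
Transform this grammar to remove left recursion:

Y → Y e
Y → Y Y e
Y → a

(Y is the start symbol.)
Y → a Y'
Y' → e Y'
Y' → Y e Y'
Y' → ε

Y is directly left-recursive. The standard transformation for
  A → A α₁ | ... | A α_m | β₁ | ... | β_n
is
  A  → β₁ A' | ... | β_n A'
  A' → α₁ A' | ... | α_m A' | ε

Y → a becomes Y → a Y'
Y → Y e becomes Y' → e Y'
Y → Y Y e becomes Y' → Y e Y'
Add Y' → ε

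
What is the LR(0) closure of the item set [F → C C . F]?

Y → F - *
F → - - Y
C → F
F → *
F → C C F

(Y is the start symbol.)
{ [C → . F], [F → . *], [F → . - - Y], [F → . C C F], [F → C C . F] }

Start with: [F → C C . F]
  [F → C C . F] has the dot before F: add [F → . - - Y], [F → . *], [F → . C C F]
  [F → . C C F] has the dot before C: add [C → . F]
No further items can be added.

CLOSURE = { [C → . F], [F → . *], [F → . - - Y], [F → . C C F], [F → C C . F] }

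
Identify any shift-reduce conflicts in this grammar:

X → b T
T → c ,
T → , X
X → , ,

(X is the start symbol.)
No shift-reduce conflicts

A shift-reduce conflict occurs when an LR(0) state has both:
  - a complete (reduce) item [A → α .] (dot at the end), and
  - a shift item [B → β . c γ] (dot before a terminal).

Augment with X' → X and build the canonical LR(0) collection (I0 = CLOSURE({[X' → . X]}), then GOTO on every symbol after a dot until no new states appear). It has 10 states:
  I0: { [X → . , ,], [X → . b T], [X' → . X] }  — shift
  I1: { [X → , . ,] }  — shift
  I2: { [X' → X .] }  — accept
  I3: { [T → . , X], [T → . c ,], [X → b . T] }  — shift
  I4: { [T → , . X], [X → . , ,], [X → . b T] }  — shift
  I5: { [X → b T .] }  — reduce
  I6: { [T → c . ,] }  — shift
  I7: { [T → c , .] }  — reduce
  I8: { [T → , X .] }  — reduce
  I9: { [X → , , .] }  — reduce

No state contains both a complete item and a shift item.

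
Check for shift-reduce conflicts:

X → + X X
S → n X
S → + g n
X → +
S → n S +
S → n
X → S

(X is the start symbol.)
Augment with X' → X and build the canonical LR(0) collection (I0 = CLOSURE({[X' → . X]}), then GOTO on every symbol after a dot until no new states appear). It has 12 states:
  I0: { [S → . + g n], [S → . n S +], [S → . n X], [S → . n], [X → . + X X], [X → . +], [X → . S], [X' → . X] }  — shift
  I1: { [S → + . g n], [S → . + g n], [S → . n S +], [S → . n X], [S → . n], [X → + . X X], [X → + .], [X → . + X X], [X → . +], [X → . S] }  — shift, reduce
  I2: { [X → S .] }  — reduce
  I3: { [X' → X .] }  — accept
  I4: { [S → . + g n], [S → . n S +], [S → . n X], [S → . n], [S → n . S +], [S → n . X], [S → n .], [X → . + X X], [X → . +], [X → . S] }  — shift, reduce
  I5: { [S → n S . +], [X → S .] }  — shift, reduce
  I6: { [S → n X .] }  — reduce
  I7: { [S → n S + .] }  — reduce
  I8: { [S → . + g n], [S → . n S +], [S → . n X], [S → . n], [X → + X . X], [X → . + X X], [X → . +], [X → . S] }  — shift
  I9: { [S → + g . n] }  — shift
  I10: { [S → + g n .] }  — reduce
  I11: { [X → + X X .] }  — reduce

I1 contains reduce item [X → + .] and shift items [S → . + g n], [S → + . g n], [S → . n], [S → . n S +], [S → . n X], [X → . +], [X → . + X X] — shift-reduce conflict.
I4 contains reduce item [S → n .] and shift items [S → . + g n], [S → . n], [S → . n S +], [S → . n X], [X → . +], [X → . + X X] — shift-reduce conflict.
I5 contains reduce item [X → S .] and shift item [S → n S . +] — shift-reduce conflict.

Answer: Yes — I1: [X → + .] vs [S → . + g n]; I4: [S → n .] vs [S → . + g n]; I5: [X → S .] vs [S → n S . +]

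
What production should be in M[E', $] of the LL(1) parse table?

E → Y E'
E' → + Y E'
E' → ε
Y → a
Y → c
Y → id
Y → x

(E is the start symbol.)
E' → ε

To find M[E', $], we find productions for E' where $ is in the predict set (PREDICT(N → α) = (FIRST(α) \ {ε}) ∪ (FOLLOW(N) if α ⇒* ε)).

Relevant sets:
  FOLLOW(E') = { $ }

E' → + Y E': PREDICT = { '+' }
E' → ε: PREDICT = { $ }
  $ is in predict set, so this production goes in M[E', $]

M[E', $] = E' → ε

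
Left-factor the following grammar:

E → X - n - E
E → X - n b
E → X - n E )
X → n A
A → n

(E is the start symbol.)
Left-factoring transforms A → αβ₁ | αβ₂ into A → αA' and A' → β₁ | β₂
(α is the longest common prefix among the alternatives). Repeat until
no nonterminal has two alternatives with a common prefix.

Round 1: E has alternatives sharing prefix 'X - n'. Introduce E': E → X - n E'
  Add: E' → - E
  Add: E' → b
  Add: E' → E )

No remaining common prefixes — done.

Resulting grammar:
E → X - n E'
E' → - E
E' → b
E' → E )
X → n A
A → n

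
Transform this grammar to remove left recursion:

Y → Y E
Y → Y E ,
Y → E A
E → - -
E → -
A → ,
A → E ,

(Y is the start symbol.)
Y is directly left-recursive. The standard transformation for
  A → A α₁ | ... | A α_m | β₁ | ... | β_n
is
  A  → β₁ A' | ... | β_n A'
  A' → α₁ A' | ... | α_m A' | ε

Y → E A becomes Y → E A Y'
Y → Y E becomes Y' → E Y'
Y → Y E , becomes Y' → E , Y'
Add Y' → ε

Productions for other non-terminals are unchanged:
  E → - -
  E → -
  A → ,
  A → E ,

Resulting grammar:
Y → E A Y'
Y' → E Y'
Y' → E , Y'
Y' → ε
E → - -
E → -
A → ,
A → E ,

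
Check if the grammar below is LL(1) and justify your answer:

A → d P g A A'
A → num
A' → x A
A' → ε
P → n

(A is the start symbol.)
No. Predict set conflict for A': { 'x' }

A grammar is LL(1) if for each non-terminal N with multiple productions, the predict sets of those productions are pairwise disjoint, where PREDICT(N → α) = (FIRST(α) \ {ε}) ∪ (FOLLOW(N) if α ⇒* ε).

Relevant sets:
  FOLLOW(A') = { $, 'x' }

For A:
  PREDICT(A → d P g A A') = { 'd' }
  PREDICT(A → num) = { 'num' }
For A':
  PREDICT(A' → x A) = { 'x' }
  PREDICT(A' → ε) = { $, 'x' }
P has a single production, so nothing to check there.

Conflict found: Predict set conflict for A': { 'x' }
The grammar is NOT LL(1).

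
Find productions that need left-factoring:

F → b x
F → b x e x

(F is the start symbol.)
Yes, F has productions with common prefix 'b x'

Left-factoring is needed when two productions for the same non-terminal
share a common prefix on the right-hand side.

Productions for F:
  F → b x
  F → b x e x

Found common prefix 'b x' in productions for F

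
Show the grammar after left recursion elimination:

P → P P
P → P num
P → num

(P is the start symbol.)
P is directly left-recursive. The standard transformation for
  A → A α₁ | ... | A α_m | β₁ | ... | β_n
is
  A  → β₁ A' | ... | β_n A'
  A' → α₁ A' | ... | α_m A' | ε

P → num becomes P → num P'
P → P P becomes P' → P P'
P → P num becomes P' → num P'
Add P' → ε

Resulting grammar:
P → num P'
P' → P P'
P' → num P'
P' → ε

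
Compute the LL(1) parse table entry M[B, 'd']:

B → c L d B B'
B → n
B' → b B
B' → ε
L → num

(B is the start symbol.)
Empty (error entry)

To find M[B, 'd'], we find productions for B where 'd' is in the predict set (PREDICT(N → α) = (FIRST(α) \ {ε}) ∪ (FOLLOW(N) if α ⇒* ε)).

B → c L d B B': PREDICT = { 'c' }
B → n: PREDICT = { 'n' }

M[B, 'd'] is empty (no production applies)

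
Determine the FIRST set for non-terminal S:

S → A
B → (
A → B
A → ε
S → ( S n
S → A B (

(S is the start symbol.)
{ '(', ε }

To compute FIRST(S), examine every production with S on the left-hand side, reading each right-hand side left to right until a non-nullable symbol is reached.

FIRST sets of the other non-terminals involved (by the same procedure, iterated to a fixed point):
  FIRST(A) = { '(', ε }
  FIRST(B) = { '(' }

From S → A:
  - A is a non-terminal: add FIRST(A) \ {ε} = { '(' }
    A is nullable and nothing follows, so the whole right-hand side can vanish: ε ∈ FIRST(S)
From S → ( S n:
  - '(' is a terminal: add '(' and stop
From S → A B (:
  - A is a non-terminal: add FIRST(A) \ {ε} = { '(' }
    A is nullable, so continue to the next symbol
  - B is a non-terminal: add FIRST(B) \ {ε} = { '(' }
    B is not nullable, so stop

Collecting: FIRST(S) = { '(', ε }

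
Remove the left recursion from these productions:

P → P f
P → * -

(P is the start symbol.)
P → * - P'
P' → f P'
P' → ε

P is directly left-recursive. The standard transformation for
  A → A α₁ | ... | A α_m | β₁ | ... | β_n
is
  A  → β₁ A' | ... | β_n A'
  A' → α₁ A' | ... | α_m A' | ε

P → * - becomes P → * - P'
P → P f becomes P' → f P'
Add P' → ε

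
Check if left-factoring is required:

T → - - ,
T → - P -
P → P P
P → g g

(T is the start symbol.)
Yes, T has productions with common prefix '-'

Left-factoring is needed when two productions for the same non-terminal
share a common prefix on the right-hand side.

Productions for T:
  T → - - ,
  T → - P -
Productions for P:
  P → P P
  P → g g

Found common prefix '-' in productions for T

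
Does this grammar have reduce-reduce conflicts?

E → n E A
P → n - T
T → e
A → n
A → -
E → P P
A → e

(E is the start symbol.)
Augment with E' → E and build the canonical LR(0) collection (I0 = CLOSURE({[E' → . E]}), then GOTO on every symbol after a dot until no new states appear). It has 14 states:
  I0: { [E → . P P], [E → . n E A], [E' → . E], [P → . n - T] }  — shift
  I1: { [E' → E .] }  — accept
  I2: { [E → P . P], [P → . n - T] }  — shift
  I3: { [E → . P P], [E → . n E A], [E → n . E A], [P → . n - T], [P → n . - T] }  — shift
  I4: { [P → n - . T], [T → . e] }  — shift
  I5: { [A → . -], [A → . e], [A → . n], [E → n E . A] }  — shift
  I6: { [A → - .] }  — reduce
  I7: { [E → n E A .] }  — reduce
  I8: { [A → e .] }  — reduce
  I9: { [A → n .] }  — reduce
  I10: { [P → n - T .] }  — reduce
  I11: { [T → e .] }  — reduce
  I12: { [E → P P .] }  — reduce
  I13: { [P → n . - T] }  — shift

No state contains more than one complete item.

Answer: No reduce-reduce conflicts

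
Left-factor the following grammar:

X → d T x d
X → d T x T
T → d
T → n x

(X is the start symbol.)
Left-factoring transforms A → αβ₁ | αβ₂ into A → αA' and A' → β₁ | β₂
(α is the longest common prefix among the alternatives). Repeat until
no nonterminal has two alternatives with a common prefix.

Round 1: X has alternatives sharing prefix 'd T x'. Introduce X': X → d T x X'
  Add: X' → d
  Add: X' → T

No remaining common prefixes — done.

Resulting grammar:
X → d T x X'
X' → d
X' → T
T → d
T → n x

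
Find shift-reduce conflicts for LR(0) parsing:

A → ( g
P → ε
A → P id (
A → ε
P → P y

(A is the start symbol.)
Yes — I0: [A → .] vs [A → . ( g]

Augment with A' → A and build the canonical LR(0) collection (I0 = CLOSURE({[A' → . A]}), then GOTO on every symbol after a dot until no new states appear). It has 8 states:
  I0: { [A → . ( g], [A → . P id (], [A → .], [A' → . A], [P → . P y], [P → .] }  — shift, 2 reduces
  I1: { [A → ( . g] }  — shift
  I2: { [A' → A .] }  — accept
  I3: { [A → P . id (], [P → P . y] }  — shift
  I4: { [A → P id . (] }  — shift
  I5: { [P → P y .] }  — reduce
  I6: { [A → P id ( .] }  — reduce
  I7: { [A → ( g .] }  — reduce

I0 contains reduce items [A → .], [P → .] and shift item [A → . ( g] — shift-reduce conflict.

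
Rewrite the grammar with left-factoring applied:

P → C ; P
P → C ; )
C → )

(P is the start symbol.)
P → C ; P'
P' → P
P' → )
C → )

Left-factoring transforms A → αβ₁ | αβ₂ into A → αA' and A' → β₁ | β₂
(α is the longest common prefix among the alternatives). Repeat until
no nonterminal has two alternatives with a common prefix.

Round 1: P has alternatives sharing prefix 'C ;'. Introduce P': P → C ; P'
  Add: P' → P
  Add: P' → )

No remaining common prefixes — done.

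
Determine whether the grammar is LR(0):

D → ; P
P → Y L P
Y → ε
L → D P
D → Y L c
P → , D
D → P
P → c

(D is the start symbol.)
A grammar is LR(0) if no state in the canonical LR(0) collection has:
  - both a shift item (dot before a terminal) and a complete item (shift-reduce conflict), or
  - two or more complete items (reduce-reduce conflict; the accept item [D' → D .] counts as a complete item here).

Augment with D' → D and build the canonical LR(0) collection (I0 = CLOSURE({[D' → . D]}), then GOTO on every symbol after a dot until no new states appear). It has 16 states:
  I0: { [D → . ; P], [D → . P], [D → . Y L c], [D' → . D], [P → . , D], [P → . Y L P], [P → . c], [Y → .] }  — shift, reduce
  I1: { [D → . ; P], [D → . P], [D → . Y L c], [P → , . D], [P → . , D], [P → . Y L P], [P → . c], [Y → .] }  — shift, reduce
  I2: { [D → ; . P], [P → . , D], [P → . Y L P], [P → . c], [Y → .] }  — shift, reduce
  I3: { [D' → D .] }  — accept
  I4: { [D → P .] }  — reduce
  I5: { [D → . ; P], [D → . P], [D → . Y L c], [D → Y . L c], [L → . D P], [P → . , D], [P → . Y L P], [P → . c], [P → Y . L P], [Y → .] }  — shift, reduce
  I6: { [P → c .] }  — reduce
  I7: { [L → D . P], [P → . , D], [P → . Y L P], [P → . c], [Y → .] }  — shift, reduce
  I8: { [D → Y L . c], [P → . , D], [P → . Y L P], [P → . c], [P → Y L . P], [Y → .] }  — shift, reduce
  I9: { [P → Y L P .] }  — reduce
  I10: { [D → . ; P], [D → . P], [D → . Y L c], [L → . D P], [P → . , D], [P → . Y L P], [P → . c], [P → Y . L P], [Y → .] }  — shift, reduce
  I11: { [D → Y L c .], [P → c .] }  — 2 reduces
  I12: { [P → . , D], [P → . Y L P], [P → . c], [P → Y L . P], [Y → .] }  — shift, reduce
  I13: { [L → D P .] }  — reduce
  I14: { [D → ; P .] }  — reduce
  I15: { [P → , D .] }  — reduce

Conflict in state I0:
  Shift-reduce conflict between [Y → .] and [D → . ; P]
So the grammar is NOT LR(0).

Answer: No. Shift-reduce conflict between [Y → .] and [D → . ; P]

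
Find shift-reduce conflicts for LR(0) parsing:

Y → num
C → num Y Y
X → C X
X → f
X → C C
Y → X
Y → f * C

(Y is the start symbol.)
Augment with Y' → Y and build the canonical LR(0) collection (I0 = CLOSURE({[Y' → . Y]}), then GOTO on every symbol after a dot until no new states appear). It has 14 states:
  I0: { [C → . num Y Y], [X → . C C], [X → . C X], [X → . f], [Y → . X], [Y → . f * C], [Y → . num], [Y' → . Y] }  — shift
  I1: { [C → . num Y Y], [X → . C C], [X → . C X], [X → . f], [X → C . C], [X → C . X] }  — shift
  I2: { [Y → X .] }  — reduce
  I3: { [Y' → Y .] }  — accept
  I4: { [X → f .], [Y → f . * C] }  — shift, reduce
  I5: { [C → . num Y Y], [C → num . Y Y], [X → . C C], [X → . C X], [X → . f], [Y → . X], [Y → . f * C], [Y → . num], [Y → num .] }  — shift, reduce
  I6: { [C → . num Y Y], [C → num Y . Y], [X → . C C], [X → . C X], [X → . f], [Y → . X], [Y → . f * C], [Y → . num] }  — shift
  I7: { [C → num Y Y .] }  — reduce
  I8: { [C → . num Y Y], [Y → f * . C] }  — shift
  I9: { [Y → f * C .] }  — reduce
  I10: { [C → . num Y Y], [C → num . Y Y], [X → . C C], [X → . C X], [X → . f], [Y → . X], [Y → . f * C], [Y → . num] }  — shift
  I11: { [C → . num Y Y], [X → . C C], [X → . C X], [X → . f], [X → C . C], [X → C . X], [X → C C .] }  — shift, reduce
  I12: { [X → C X .] }  — reduce
  I13: { [X → f .] }  — reduce

I4 contains reduce item [X → f .] and shift item [Y → f . * C] — shift-reduce conflict.
I5 contains reduce item [Y → num .] and shift items [C → . num Y Y], [X → . f], [Y → . f * C], [Y → . num] — shift-reduce conflict.
I11 contains reduce item [X → C C .] and shift items [C → . num Y Y], [X → . f] — shift-reduce conflict.

Answer: Yes — I4: [X → f .] vs [Y → f . * C]; I5: [Y → num .] vs [C → . num Y Y]; I11: [X → C C .] vs [C → . num Y Y]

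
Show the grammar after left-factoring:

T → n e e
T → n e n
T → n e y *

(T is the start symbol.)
T → n e T'
T' → e
T' → n
T' → y *

Left-factoring transforms A → αβ₁ | αβ₂ into A → αA' and A' → β₁ | β₂
(α is the longest common prefix among the alternatives). Repeat until
no nonterminal has two alternatives with a common prefix.

Round 1: T has alternatives sharing prefix 'n e'. Introduce T': T → n e T'
  Add: T' → e
  Add: T' → n
  Add: T' → y *

No remaining common prefixes — done.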